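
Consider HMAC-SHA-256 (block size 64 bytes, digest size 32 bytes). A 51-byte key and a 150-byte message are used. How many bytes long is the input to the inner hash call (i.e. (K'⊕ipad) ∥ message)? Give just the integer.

Key is 51 ≤ 64 bytes, zero-padded: |K'| = 64.
Inner input = (K'⊕ipad) ∥ m → 64 + 150 = 214 bytes.

214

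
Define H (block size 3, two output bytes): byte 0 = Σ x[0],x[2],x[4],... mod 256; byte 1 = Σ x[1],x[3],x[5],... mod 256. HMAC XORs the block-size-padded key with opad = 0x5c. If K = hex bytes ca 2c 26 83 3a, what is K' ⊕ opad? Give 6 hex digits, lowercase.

76f35c

Key hex bytes ca 2c 26 83 3a is 5 bytes > B = 3, so hash it first: H(key) = 2a af, then zero-pad to 3 bytes: K' = 2a af 00.
XOR each byte with 0x5c: 2a⊕5c=76, af⊕5c=f3, 00⊕5c=5c.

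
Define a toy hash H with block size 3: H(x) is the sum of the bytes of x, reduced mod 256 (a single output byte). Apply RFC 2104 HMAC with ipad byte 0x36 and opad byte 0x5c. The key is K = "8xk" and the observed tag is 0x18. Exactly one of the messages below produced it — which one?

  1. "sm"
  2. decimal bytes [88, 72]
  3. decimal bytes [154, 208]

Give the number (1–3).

Key "8xk" = 38 78 6b is exactly B = 3 bytes: K' = 38 78 6b.
K' ⊕ ipad = 0e 4e 5d; K' ⊕ opad = 64 24 37.
m1: inner = H(0e 4e 5d 73 6d) = 99; tag = H(64 24 37 99) = 58
m2: inner = H(0e 4e 5d 58 48) = 59; tag = H(64 24 37 59) = 18 ← matches
m3: inner = H(0e 4e 5d 9a d0) = 23; tag = H(64 24 37 23) = e2

2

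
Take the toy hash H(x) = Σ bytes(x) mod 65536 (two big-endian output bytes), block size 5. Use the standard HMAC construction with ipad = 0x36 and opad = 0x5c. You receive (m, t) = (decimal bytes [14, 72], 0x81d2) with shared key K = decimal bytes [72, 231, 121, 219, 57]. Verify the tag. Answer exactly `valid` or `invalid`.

Key decimal bytes [72, 231, 121, 219, 57] = 48 e7 79 db 39 is exactly B = 5 bytes: K' = 48 e7 79 db 39.
K' ⊕ ipad = 7e d1 4f ed 0f; K' ⊕ opad = 14 bb 25 87 65.
Inner hash: sum = 126+209+79+237+15+14+72 = 752 → 02 f0.
Outer hash (recomputed tag): sum = 20+187+37+135+101+2+240 = 722 → 02 d2.
Recomputed tag = 02d2; claimed = 81d2 → mismatch.

invalid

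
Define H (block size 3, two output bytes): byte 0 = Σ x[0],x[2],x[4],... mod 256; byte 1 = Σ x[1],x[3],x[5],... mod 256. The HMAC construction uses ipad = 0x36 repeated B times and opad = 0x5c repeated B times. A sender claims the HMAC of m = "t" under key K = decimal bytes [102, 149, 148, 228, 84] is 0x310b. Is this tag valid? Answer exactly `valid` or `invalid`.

Key decimal bytes [102, 149, 148, 228, 84] = 66 95 94 e4 54 is 5 bytes > B = 3, so hash it first: H(key) = 4e 79, then zero-pad to 3 bytes: K' = 4e 79 00.
K' ⊕ ipad = 78 4f 36; K' ⊕ opad = 12 25 5c.
Inner hash: even-index sum = 174 mod 256 = 174; odd-index sum = 195 mod 256 = 195 → ae c3.
Outer hash (recomputed tag): even-index sum = 305 mod 256 = 49; odd-index sum = 211 mod 256 = 211 → 31 d3.
Recomputed tag = 31d3; claimed = 310b → mismatch.

invalid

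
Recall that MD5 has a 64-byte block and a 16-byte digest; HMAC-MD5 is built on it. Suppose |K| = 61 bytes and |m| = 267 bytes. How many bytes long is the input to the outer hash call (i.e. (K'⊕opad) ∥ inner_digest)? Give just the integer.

Key is 61 ≤ 64 bytes, zero-padded: |K'| = 64.
Outer input = (K'⊕opad) ∥ H(inner) → 64 + 16 = 80 bytes.

80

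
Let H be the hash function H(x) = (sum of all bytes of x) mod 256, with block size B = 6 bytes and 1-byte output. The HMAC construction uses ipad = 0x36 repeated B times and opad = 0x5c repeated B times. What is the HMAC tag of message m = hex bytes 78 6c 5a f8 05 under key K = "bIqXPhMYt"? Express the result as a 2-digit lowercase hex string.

Key "bIqXPhMYt" = 62 49 71 58 50 68 4d 59 74 is 9 bytes > B = 6, so hash it first: H(key) = 46, then zero-pad to 6 bytes: K' = 46 00 00 00 00 00.
K' ⊕ ipad = 70 36 36 36 36 36.  K' ⊕ opad = 1a 5c 5c 5c 5c 5c.
Inner input = (K'⊕ipad) ∥ m = 70 36 36 36 36 36 ∥ 78 6c 5a f8 05.
Inner hash: sum = 112+54+54+54+54+54+120+108+90+248+5 = 953; mod 256 = 185 → b9.
Outer input = (K'⊕opad) ∥ inner = 1a 5c 5c 5c 5c 5c ∥ b9.
Outer hash (tag): sum = 26+92+92+92+92+92+185 = 671; mod 256 = 159 → 9f.

9f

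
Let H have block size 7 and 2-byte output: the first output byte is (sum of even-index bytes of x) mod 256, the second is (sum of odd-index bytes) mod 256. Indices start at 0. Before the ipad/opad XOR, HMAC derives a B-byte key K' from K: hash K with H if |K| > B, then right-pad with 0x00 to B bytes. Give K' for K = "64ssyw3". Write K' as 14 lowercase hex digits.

Key "64ssyw3" = 36 34 73 73 79 77 33 is exactly B = 7 bytes: K' = 36 34 73 73 79 77 33.

36347373797733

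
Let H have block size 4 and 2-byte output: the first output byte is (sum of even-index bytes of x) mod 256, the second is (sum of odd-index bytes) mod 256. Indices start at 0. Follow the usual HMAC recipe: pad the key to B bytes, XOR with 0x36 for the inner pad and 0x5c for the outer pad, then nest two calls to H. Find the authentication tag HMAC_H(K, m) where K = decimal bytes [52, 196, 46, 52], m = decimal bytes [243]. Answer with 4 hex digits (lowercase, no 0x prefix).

e7f4

Key decimal bytes [52, 196, 46, 52] = 34 c4 2e 34 is exactly B = 4 bytes: K' = 34 c4 2e 34.
K' ⊕ ipad = 02 f2 18 02.  K' ⊕ opad = 68 98 72 68.
Inner input = (K'⊕ipad) ∥ m = 02 f2 18 02 ∥ f3.
Inner hash: even-index sum = 269 mod 256 = 13; odd-index sum = 244 mod 256 = 244 → 0d f4.
Outer input = (K'⊕opad) ∥ inner = 68 98 72 68 ∥ 0d f4.
Outer hash (tag): even-index sum = 231 mod 256 = 231; odd-index sum = 500 mod 256 = 244 → e7 f4.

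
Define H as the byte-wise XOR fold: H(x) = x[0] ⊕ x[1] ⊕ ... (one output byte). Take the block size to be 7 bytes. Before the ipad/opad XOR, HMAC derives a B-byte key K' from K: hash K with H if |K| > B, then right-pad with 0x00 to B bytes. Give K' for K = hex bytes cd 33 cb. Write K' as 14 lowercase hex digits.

cd33cb00000000

Key hex bytes cd 33 cb is 3 bytes ≤ B = 7; zero-pad to 7 bytes: K' = cd 33 cb 00 00 00 00.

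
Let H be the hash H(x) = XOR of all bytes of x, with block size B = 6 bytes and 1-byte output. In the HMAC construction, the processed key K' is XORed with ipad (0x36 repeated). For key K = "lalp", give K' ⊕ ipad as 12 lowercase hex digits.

Key "lalp" = 6c 61 6c 70 is 4 bytes ≤ B = 6; zero-pad to 6 bytes: K' = 6c 61 6c 70 00 00.
XOR each byte with 0x36: 6c⊕36=5a, 61⊕36=57, 6c⊕36=5a, 70⊕36=46, 00⊕36=36, 00⊕36=36.

5a575a463636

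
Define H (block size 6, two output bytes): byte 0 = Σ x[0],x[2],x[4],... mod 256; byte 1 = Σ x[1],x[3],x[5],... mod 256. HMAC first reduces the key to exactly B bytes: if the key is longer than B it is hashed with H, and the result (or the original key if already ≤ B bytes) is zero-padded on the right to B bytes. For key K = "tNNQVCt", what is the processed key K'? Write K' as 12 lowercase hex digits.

|K| = 7 > B = 6, so first hash the key.
H(K): even-index sum = 396 mod 256 = 140; odd-index sum = 226 mod 256 = 226 → 8c e2.
Zero-pad H(K) = 8c e2 to 6 bytes: K' = 8c e2 00 00 00 00.

8ce200000000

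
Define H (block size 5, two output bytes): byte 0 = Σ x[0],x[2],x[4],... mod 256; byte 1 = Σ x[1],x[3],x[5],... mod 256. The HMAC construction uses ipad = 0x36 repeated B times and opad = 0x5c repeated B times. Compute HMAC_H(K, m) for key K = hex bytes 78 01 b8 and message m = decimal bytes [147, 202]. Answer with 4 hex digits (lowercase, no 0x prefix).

Key hex bytes 78 01 b8 is 3 bytes ≤ B = 5; zero-pad to 5 bytes: K' = 78 01 b8 00 00.
K' ⊕ ipad = 4e 37 8e 36 36.  K' ⊕ opad = 24 5d e4 5c 5c.
Inner input = (K'⊕ipad) ∥ m = 4e 37 8e 36 36 ∥ 93 ca.
Inner hash: even-index sum = 476 mod 256 = 220; odd-index sum = 256 mod 256 = 0 → dc 00.
Outer input = (K'⊕opad) ∥ inner = 24 5d e4 5c 5c ∥ dc 00.
Outer hash (tag): even-index sum = 356 mod 256 = 100; odd-index sum = 405 mod 256 = 149 → 64 95.

6495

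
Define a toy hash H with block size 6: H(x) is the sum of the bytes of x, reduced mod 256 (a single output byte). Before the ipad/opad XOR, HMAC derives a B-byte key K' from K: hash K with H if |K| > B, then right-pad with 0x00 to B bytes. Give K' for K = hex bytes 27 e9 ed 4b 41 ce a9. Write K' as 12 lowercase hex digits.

000000000000

|K| = 7 > B = 6, so first hash the key.
H(K): sum = 39+233+237+75+65+206+169 = 1024; mod 256 = 0 → 00.
Zero-pad H(K) = 00 to 6 bytes: K' = 00 00 00 00 00 00.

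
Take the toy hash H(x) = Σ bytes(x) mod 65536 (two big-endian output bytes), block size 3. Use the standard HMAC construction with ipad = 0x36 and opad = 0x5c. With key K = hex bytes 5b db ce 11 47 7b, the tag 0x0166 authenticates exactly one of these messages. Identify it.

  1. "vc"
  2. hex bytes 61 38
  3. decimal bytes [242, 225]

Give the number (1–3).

3

Key hex bytes 5b db ce 11 47 7b is 6 bytes > B = 3, so hash it first: H(key) = 02 d7, then zero-pad to 3 bytes: K' = 02 d7 00.
K' ⊕ ipad = 34 e1 36; K' ⊕ opad = 5e 8b 5c.
m1: inner = H(34 e1 36 76 63) = 02 24; tag = H(5e 8b 5c 02 24) = 016b
m2: inner = H(34 e1 36 61 38) = 01 e4; tag = H(5e 8b 5c 01 e4) = 022a
m3: inner = H(34 e1 36 f2 e1) = 03 1e; tag = H(5e 8b 5c 03 1e) = 0166 ← matches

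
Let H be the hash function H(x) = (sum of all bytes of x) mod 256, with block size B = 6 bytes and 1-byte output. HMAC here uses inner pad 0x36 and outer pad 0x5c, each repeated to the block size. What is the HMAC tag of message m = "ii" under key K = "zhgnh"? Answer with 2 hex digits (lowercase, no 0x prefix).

10

Key "zhgnh" = 7a 68 67 6e 68 is 5 bytes ≤ B = 6; zero-pad to 6 bytes: K' = 7a 68 67 6e 68 00.
K' ⊕ ipad = 4c 5e 51 58 5e 36.  K' ⊕ opad = 26 34 3b 32 34 5c.
Inner input = (K'⊕ipad) ∥ m = 4c 5e 51 58 5e 36 ∥ 69 69.
Inner hash: sum = 76+94+81+88+94+54+105+105 = 697; mod 256 = 185 → b9.
Outer input = (K'⊕opad) ∥ inner = 26 34 3b 32 34 5c ∥ b9.
Outer hash (tag): sum = 38+52+59+50+52+92+185 = 528; mod 256 = 16 → 10.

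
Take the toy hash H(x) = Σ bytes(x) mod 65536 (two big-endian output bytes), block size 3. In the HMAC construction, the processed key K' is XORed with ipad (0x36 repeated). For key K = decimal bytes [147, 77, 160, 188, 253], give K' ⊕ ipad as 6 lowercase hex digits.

350f36

Key decimal bytes [147, 77, 160, 188, 253] = 93 4d a0 bc fd is 5 bytes > B = 3, so hash it first: H(key) = 03 39, then zero-pad to 3 bytes: K' = 03 39 00.
XOR each byte with 0x36: 03⊕36=35, 39⊕36=0f, 00⊕36=36.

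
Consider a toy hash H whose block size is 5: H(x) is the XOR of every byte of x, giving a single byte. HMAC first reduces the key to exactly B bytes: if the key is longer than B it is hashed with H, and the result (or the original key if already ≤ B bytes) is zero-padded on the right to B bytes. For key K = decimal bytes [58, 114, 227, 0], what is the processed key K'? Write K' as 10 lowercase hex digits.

3a72e30000

Key decimal bytes [58, 114, 227, 0] = 3a 72 e3 00 is 4 bytes ≤ B = 5; zero-pad to 5 bytes: K' = 3a 72 e3 00 00.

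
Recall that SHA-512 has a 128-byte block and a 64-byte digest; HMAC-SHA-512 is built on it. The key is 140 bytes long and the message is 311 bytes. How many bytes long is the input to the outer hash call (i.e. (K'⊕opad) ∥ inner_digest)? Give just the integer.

192

Key is 140 > 128 bytes, so it is hashed to 64 bytes then zero-padded to 128: |K'| = 128.
Outer input = (K'⊕opad) ∥ H(inner) → 128 + 64 = 192 bytes.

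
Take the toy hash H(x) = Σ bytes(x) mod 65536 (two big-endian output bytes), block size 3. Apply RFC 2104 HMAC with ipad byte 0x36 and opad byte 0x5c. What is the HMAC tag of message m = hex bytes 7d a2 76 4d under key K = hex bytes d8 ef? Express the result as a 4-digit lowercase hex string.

0275

Key hex bytes d8 ef is 2 bytes ≤ B = 3; zero-pad to 3 bytes: K' = d8 ef 00.
K' ⊕ ipad = ee d9 36.  K' ⊕ opad = 84 b3 5c.
Inner input = (K'⊕ipad) ∥ m = ee d9 36 ∥ 7d a2 76 4d.
Inner hash: sum = 238+217+54+125+162+118+77 = 991 → 03 df.
Outer input = (K'⊕opad) ∥ inner = 84 b3 5c ∥ 03 df.
Outer hash (tag): sum = 132+179+92+3+223 = 629 → 02 75.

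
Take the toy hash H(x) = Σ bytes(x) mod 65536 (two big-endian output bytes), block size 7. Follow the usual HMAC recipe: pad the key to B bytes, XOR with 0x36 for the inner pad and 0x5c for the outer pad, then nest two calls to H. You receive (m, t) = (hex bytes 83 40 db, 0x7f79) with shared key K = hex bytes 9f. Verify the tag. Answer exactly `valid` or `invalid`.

Key hex bytes 9f is 1 byte ≤ B = 7; zero-pad to 7 bytes: K' = 9f 00 00 00 00 00 00.
K' ⊕ ipad = a9 36 36 36 36 36 36; K' ⊕ opad = c3 5c 5c 5c 5c 5c 5c.
Inner hash: sum = 169+54+54+54+54+54+54+131+64+219 = 907 → 03 8b.
Outer hash (recomputed tag): sum = 195+92+92+92+92+92+92+3+139 = 889 → 03 79.
Recomputed tag = 0379; claimed = 7f79 → mismatch.

invalid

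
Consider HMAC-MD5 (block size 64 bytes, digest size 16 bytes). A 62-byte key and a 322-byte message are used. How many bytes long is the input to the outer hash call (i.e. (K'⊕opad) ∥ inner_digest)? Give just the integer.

Key is 62 ≤ 64 bytes, zero-padded: |K'| = 64.
Outer input = (K'⊕opad) ∥ H(inner) → 64 + 16 = 80 bytes.

80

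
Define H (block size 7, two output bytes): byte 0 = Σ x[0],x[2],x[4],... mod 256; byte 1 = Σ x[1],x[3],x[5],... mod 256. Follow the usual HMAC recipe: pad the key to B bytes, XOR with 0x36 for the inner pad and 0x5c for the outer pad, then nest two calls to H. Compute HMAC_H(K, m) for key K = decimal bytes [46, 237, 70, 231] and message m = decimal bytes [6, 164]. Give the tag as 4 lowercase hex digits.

2c60

Key decimal bytes [46, 237, 70, 231] = 2e ed 46 e7 is 4 bytes ≤ B = 7; zero-pad to 7 bytes: K' = 2e ed 46 e7 00 00 00.
K' ⊕ ipad = 18 db 70 d1 36 36 36.  K' ⊕ opad = 72 b1 1a bb 5c 5c 5c.
Inner input = (K'⊕ipad) ∥ m = 18 db 70 d1 36 36 36 ∥ 06 a4.
Inner hash: even-index sum = 408 mod 256 = 152; odd-index sum = 488 mod 256 = 232 → 98 e8.
Outer input = (K'⊕opad) ∥ inner = 72 b1 1a bb 5c 5c 5c ∥ 98 e8.
Outer hash (tag): even-index sum = 556 mod 256 = 44; odd-index sum = 608 mod 256 = 96 → 2c 60.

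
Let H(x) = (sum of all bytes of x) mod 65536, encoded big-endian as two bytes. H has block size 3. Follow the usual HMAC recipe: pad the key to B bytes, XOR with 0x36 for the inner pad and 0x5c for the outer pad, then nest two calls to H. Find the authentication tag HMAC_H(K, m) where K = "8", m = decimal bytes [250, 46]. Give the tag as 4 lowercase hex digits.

01bf

Key "8" = 38 is 1 byte ≤ B = 3; zero-pad to 3 bytes: K' = 38 00 00.
K' ⊕ ipad = 0e 36 36.  K' ⊕ opad = 64 5c 5c.
Inner input = (K'⊕ipad) ∥ m = 0e 36 36 ∥ fa 2e.
Inner hash: sum = 14+54+54+250+46 = 418 → 01 a2.
Outer input = (K'⊕opad) ∥ inner = 64 5c 5c ∥ 01 a2.
Outer hash (tag): sum = 100+92+92+1+162 = 447 → 01 bf.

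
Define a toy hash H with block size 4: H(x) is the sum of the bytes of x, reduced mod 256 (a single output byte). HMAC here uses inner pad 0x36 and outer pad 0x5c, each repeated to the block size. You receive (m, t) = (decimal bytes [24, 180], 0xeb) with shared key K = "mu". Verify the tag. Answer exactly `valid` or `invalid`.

invalid

Key "mu" = 6d 75 is 2 bytes ≤ B = 4; zero-pad to 4 bytes: K' = 6d 75 00 00.
K' ⊕ ipad = 5b 43 36 36; K' ⊕ opad = 31 29 5c 5c.
Inner hash: sum = 91+67+54+54+24+180 = 470; mod 256 = 214 → d6.
Outer hash (recomputed tag): sum = 49+41+92+92+214 = 488; mod 256 = 232 → e8.
Recomputed tag = e8; claimed = eb → mismatch.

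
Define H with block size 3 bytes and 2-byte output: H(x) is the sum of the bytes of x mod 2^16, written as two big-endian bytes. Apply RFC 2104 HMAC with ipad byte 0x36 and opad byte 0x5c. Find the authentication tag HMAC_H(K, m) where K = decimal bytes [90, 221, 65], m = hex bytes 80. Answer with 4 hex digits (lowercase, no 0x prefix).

00f4

Key decimal bytes [90, 221, 65] = 5a dd 41 is exactly B = 3 bytes: K' = 5a dd 41.
K' ⊕ ipad = 6c eb 77.  K' ⊕ opad = 06 81 1d.
Inner input = (K'⊕ipad) ∥ m = 6c eb 77 ∥ 80.
Inner hash: sum = 108+235+119+128 = 590 → 02 4e.
Outer input = (K'⊕opad) ∥ inner = 06 81 1d ∥ 02 4e.
Outer hash (tag): sum = 6+129+29+2+78 = 244 → 00 f4.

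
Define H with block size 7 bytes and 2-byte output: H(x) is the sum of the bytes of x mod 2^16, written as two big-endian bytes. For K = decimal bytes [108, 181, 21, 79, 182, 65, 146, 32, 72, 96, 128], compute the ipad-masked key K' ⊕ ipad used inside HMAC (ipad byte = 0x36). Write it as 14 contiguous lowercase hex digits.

32603636363636

Key decimal bytes [108, 181, 21, 79, 182, 65, 146, 32, 72, 96, 128] = 6c b5 15 4f b6 41 92 20 48 60 80 is 11 bytes > B = 7, so hash it first: H(key) = 04 56, then zero-pad to 7 bytes: K' = 04 56 00 00 00 00 00.
XOR each byte with 0x36: 04⊕36=32, 56⊕36=60, 00⊕36=36, 00⊕36=36, 00⊕36=36, 00⊕36=36, 00⊕36=36.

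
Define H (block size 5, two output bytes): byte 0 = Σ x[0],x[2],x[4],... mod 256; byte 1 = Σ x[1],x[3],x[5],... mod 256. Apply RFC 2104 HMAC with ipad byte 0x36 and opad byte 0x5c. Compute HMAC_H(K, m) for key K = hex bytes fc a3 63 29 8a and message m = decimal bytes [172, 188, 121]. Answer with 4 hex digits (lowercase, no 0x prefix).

8e0b

Key hex bytes fc a3 63 29 8a is exactly B = 5 bytes: K' = fc a3 63 29 8a.
K' ⊕ ipad = ca 95 55 1f bc.  K' ⊕ opad = a0 ff 3f 75 d6.
Inner input = (K'⊕ipad) ∥ m = ca 95 55 1f bc ∥ ac bc 79.
Inner hash: even-index sum = 663 mod 256 = 151; odd-index sum = 473 mod 256 = 217 → 97 d9.
Outer input = (K'⊕opad) ∥ inner = a0 ff 3f 75 d6 ∥ 97 d9.
Outer hash (tag): even-index sum = 654 mod 256 = 142; odd-index sum = 523 mod 256 = 11 → 8e 0b.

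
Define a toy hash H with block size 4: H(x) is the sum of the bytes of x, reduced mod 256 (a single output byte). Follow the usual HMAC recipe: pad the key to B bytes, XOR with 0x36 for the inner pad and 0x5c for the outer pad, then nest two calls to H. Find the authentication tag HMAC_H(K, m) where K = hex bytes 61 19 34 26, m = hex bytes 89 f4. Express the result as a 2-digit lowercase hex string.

Key hex bytes 61 19 34 26 is exactly B = 4 bytes: K' = 61 19 34 26.
K' ⊕ ipad = 57 2f 02 10.  K' ⊕ opad = 3d 45 68 7a.
Inner input = (K'⊕ipad) ∥ m = 57 2f 02 10 ∥ 89 f4.
Inner hash: sum = 87+47+2+16+137+244 = 533; mod 256 = 21 → 15.
Outer input = (K'⊕opad) ∥ inner = 3d 45 68 7a ∥ 15.
Outer hash (tag): sum = 61+69+104+122+21 = 377; mod 256 = 121 → 79.

79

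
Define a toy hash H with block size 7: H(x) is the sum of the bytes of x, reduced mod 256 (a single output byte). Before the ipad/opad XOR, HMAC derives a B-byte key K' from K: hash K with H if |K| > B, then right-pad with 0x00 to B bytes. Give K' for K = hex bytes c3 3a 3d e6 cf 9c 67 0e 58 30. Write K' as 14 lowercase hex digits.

88000000000000

|K| = 10 > B = 7, so first hash the key.
H(K): sum = 195+58+61+230+207+156+103+14+88+48 = 1160; mod 256 = 136 → 88.
Zero-pad H(K) = 88 to 7 bytes: K' = 88 00 00 00 00 00 00.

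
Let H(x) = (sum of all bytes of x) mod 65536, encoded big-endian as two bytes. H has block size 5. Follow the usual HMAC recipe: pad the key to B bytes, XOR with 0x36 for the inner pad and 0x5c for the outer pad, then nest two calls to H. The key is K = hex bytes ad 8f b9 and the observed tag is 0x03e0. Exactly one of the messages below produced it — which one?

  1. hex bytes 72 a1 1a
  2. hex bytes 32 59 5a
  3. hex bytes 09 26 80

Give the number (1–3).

Key hex bytes ad 8f b9 is 3 bytes ≤ B = 5; zero-pad to 5 bytes: K' = ad 8f b9 00 00.
K' ⊕ ipad = 9b b9 8f 36 36; K' ⊕ opad = f1 d3 e5 5c 5c.
m1: inner = H(9b b9 8f 36 36 72 a1 1a) = 03 7c; tag = H(f1 d3 e5 5c 5c 03 7c) = 03e0 ← matches
m2: inner = H(9b b9 8f 36 36 32 59 5a) = 03 34; tag = H(f1 d3 e5 5c 5c 03 34) = 0398
m3: inner = H(9b b9 8f 36 36 09 26 80) = 02 fe; tag = H(f1 d3 e5 5c 5c 02 fe) = 0461

1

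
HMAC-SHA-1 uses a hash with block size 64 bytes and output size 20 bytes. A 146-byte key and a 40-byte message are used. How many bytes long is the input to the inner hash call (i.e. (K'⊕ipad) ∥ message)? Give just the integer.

Key is 146 > 64 bytes, so it is hashed to 20 bytes then zero-padded to 64: |K'| = 64.
Inner input = (K'⊕ipad) ∥ m → 64 + 40 = 104 bytes.

104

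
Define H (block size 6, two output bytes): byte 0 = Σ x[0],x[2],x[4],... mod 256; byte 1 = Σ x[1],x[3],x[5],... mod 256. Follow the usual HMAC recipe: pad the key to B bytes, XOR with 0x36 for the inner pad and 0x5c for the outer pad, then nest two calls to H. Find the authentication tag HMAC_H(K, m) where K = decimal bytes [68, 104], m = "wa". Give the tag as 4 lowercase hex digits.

Key decimal bytes [68, 104] = 44 68 is 2 bytes ≤ B = 6; zero-pad to 6 bytes: K' = 44 68 00 00 00 00.
K' ⊕ ipad = 72 5e 36 36 36 36.  K' ⊕ opad = 18 34 5c 5c 5c 5c.
Inner input = (K'⊕ipad) ∥ m = 72 5e 36 36 36 36 ∥ 77 61.
Inner hash: even-index sum = 341 mod 256 = 85; odd-index sum = 299 mod 256 = 43 → 55 2b.
Outer input = (K'⊕opad) ∥ inner = 18 34 5c 5c 5c 5c ∥ 55 2b.
Outer hash (tag): even-index sum = 293 mod 256 = 37; odd-index sum = 279 mod 256 = 23 → 25 17.

2517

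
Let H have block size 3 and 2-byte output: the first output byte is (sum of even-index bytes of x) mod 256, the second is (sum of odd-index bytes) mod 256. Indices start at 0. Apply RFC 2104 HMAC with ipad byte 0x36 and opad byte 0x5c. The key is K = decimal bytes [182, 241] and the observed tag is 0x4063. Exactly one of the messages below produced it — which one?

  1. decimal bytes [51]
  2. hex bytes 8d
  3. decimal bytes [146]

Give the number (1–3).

1

Key decimal bytes [182, 241] = b6 f1 is 2 bytes ≤ B = 3; zero-pad to 3 bytes: K' = b6 f1 00.
K' ⊕ ipad = 80 c7 36; K' ⊕ opad = ea ad 5c.
m1: inner = H(80 c7 36 33) = b6 fa; tag = H(ea ad 5c b6 fa) = 4063 ← matches
m2: inner = H(80 c7 36 8d) = b6 54; tag = H(ea ad 5c b6 54) = 9a63
m3: inner = H(80 c7 36 92) = b6 59; tag = H(ea ad 5c b6 59) = 9f63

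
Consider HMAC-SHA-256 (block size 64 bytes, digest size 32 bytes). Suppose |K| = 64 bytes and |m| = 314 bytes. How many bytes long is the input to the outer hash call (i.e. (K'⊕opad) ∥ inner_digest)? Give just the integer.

96

Key is 64 ≤ 64 bytes, zero-padded: |K'| = 64.
Outer input = (K'⊕opad) ∥ H(inner) → 64 + 32 = 96 bytes.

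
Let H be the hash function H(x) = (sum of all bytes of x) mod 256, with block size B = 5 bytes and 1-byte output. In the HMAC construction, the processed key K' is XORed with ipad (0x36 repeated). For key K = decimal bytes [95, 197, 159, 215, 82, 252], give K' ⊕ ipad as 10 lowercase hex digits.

Key decimal bytes [95, 197, 159, 215, 82, 252] = 5f c5 9f d7 52 fc is 6 bytes > B = 5, so hash it first: H(key) = e8, then zero-pad to 5 bytes: K' = e8 00 00 00 00.
XOR each byte with 0x36: e8⊕36=de, 00⊕36=36, 00⊕36=36, 00⊕36=36, 00⊕36=36.

de36363636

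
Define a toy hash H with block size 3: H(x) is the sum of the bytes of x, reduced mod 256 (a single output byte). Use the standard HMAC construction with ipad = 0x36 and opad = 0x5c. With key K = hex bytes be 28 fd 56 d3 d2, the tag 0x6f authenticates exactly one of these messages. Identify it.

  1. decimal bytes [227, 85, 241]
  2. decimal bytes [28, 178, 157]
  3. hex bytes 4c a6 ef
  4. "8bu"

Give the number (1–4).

3

Key hex bytes be 28 fd 56 d3 d2 is 6 bytes > B = 3, so hash it first: H(key) = de, then zero-pad to 3 bytes: K' = de 00 00.
K' ⊕ ipad = e8 36 36; K' ⊕ opad = 82 5c 5c.
m1: inner = H(e8 36 36 e3 55 f1) = 7d; tag = H(82 5c 5c 7d) = b7
m2: inner = H(e8 36 36 1c b2 9d) = bf; tag = H(82 5c 5c bf) = f9
m3: inner = H(e8 36 36 4c a6 ef) = 35; tag = H(82 5c 5c 35) = 6f ← matches
m4: inner = H(e8 36 36 38 62 75) = 63; tag = H(82 5c 5c 63) = 9d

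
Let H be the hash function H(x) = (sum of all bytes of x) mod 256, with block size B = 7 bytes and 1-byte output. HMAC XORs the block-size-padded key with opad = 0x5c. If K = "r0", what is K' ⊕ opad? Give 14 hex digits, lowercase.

Key "r0" = 72 30 is 2 bytes ≤ B = 7; zero-pad to 7 bytes: K' = 72 30 00 00 00 00 00.
XOR each byte with 0x5c: 72⊕5c=2e, 30⊕5c=6c, 00⊕5c=5c, 00⊕5c=5c, 00⊕5c=5c, 00⊕5c=5c, 00⊕5c=5c.

2e6c5c5c5c5c5c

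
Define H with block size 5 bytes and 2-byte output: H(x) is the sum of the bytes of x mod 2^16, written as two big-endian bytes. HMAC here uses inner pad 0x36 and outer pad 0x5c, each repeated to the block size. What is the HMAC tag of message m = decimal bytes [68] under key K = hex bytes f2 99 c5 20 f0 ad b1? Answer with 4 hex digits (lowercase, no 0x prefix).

Key hex bytes f2 99 c5 20 f0 ad b1 is 7 bytes > B = 5, so hash it first: H(key) = 04 be, then zero-pad to 5 bytes: K' = 04 be 00 00 00.
K' ⊕ ipad = 32 88 36 36 36.  K' ⊕ opad = 58 e2 5c 5c 5c.
Inner input = (K'⊕ipad) ∥ m = 32 88 36 36 36 ∥ 44.
Inner hash: sum = 50+136+54+54+54+68 = 416 → 01 a0.
Outer input = (K'⊕opad) ∥ inner = 58 e2 5c 5c 5c ∥ 01 a0.
Outer hash (tag): sum = 88+226+92+92+92+1+160 = 751 → 02 ef.

02ef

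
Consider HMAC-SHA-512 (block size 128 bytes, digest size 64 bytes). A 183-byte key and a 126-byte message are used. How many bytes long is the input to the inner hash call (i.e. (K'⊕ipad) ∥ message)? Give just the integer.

254

Key is 183 > 128 bytes, so it is hashed to 64 bytes then zero-padded to 128: |K'| = 128.
Inner input = (K'⊕ipad) ∥ m → 128 + 126 = 254 bytes.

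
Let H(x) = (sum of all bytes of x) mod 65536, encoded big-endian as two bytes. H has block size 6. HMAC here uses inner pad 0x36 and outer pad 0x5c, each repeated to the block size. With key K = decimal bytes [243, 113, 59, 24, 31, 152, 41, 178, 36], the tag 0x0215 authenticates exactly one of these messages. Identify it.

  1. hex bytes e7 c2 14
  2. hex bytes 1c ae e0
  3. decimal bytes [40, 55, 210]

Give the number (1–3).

Key decimal bytes [243, 113, 59, 24, 31, 152, 41, 178, 36] = f3 71 3b 18 1f 98 29 b2 24 is 9 bytes > B = 6, so hash it first: H(key) = 03 6d, then zero-pad to 6 bytes: K' = 03 6d 00 00 00 00.
K' ⊕ ipad = 35 5b 36 36 36 36; K' ⊕ opad = 5f 31 5c 5c 5c 5c.
m1: inner = H(35 5b 36 36 36 36 e7 c2 14) = 03 25; tag = H(5f 31 5c 5c 5c 5c 03 25) = 0228
m2: inner = H(35 5b 36 36 36 36 1c ae e0) = 03 12; tag = H(5f 31 5c 5c 5c 5c 03 12) = 0215 ← matches
m3: inner = H(35 5b 36 36 36 36 28 37 d2) = 02 99; tag = H(5f 31 5c 5c 5c 5c 02 99) = 029b

2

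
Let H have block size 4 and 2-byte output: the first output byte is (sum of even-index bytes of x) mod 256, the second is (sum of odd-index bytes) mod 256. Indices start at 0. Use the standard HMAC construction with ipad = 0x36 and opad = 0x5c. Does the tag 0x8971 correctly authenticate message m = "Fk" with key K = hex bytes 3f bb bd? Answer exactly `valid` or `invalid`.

Key hex bytes 3f bb bd is 3 bytes ≤ B = 4; zero-pad to 4 bytes: K' = 3f bb bd 00.
K' ⊕ ipad = 09 8d 8b 36; K' ⊕ opad = 63 e7 e1 5c.
Inner hash: even-index sum = 218 mod 256 = 218; odd-index sum = 302 mod 256 = 46 → da 2e.
Outer hash (recomputed tag): even-index sum = 542 mod 256 = 30; odd-index sum = 369 mod 256 = 113 → 1e 71.
Recomputed tag = 1e71; claimed = 8971 → mismatch.

invalid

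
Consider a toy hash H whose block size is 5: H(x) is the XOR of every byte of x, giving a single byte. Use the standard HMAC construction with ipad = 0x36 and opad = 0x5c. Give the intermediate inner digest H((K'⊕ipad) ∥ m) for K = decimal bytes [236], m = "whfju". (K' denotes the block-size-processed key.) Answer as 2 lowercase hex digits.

Key decimal bytes [236] = ec is 1 byte ≤ B = 5; zero-pad to 5 bytes: K' = ec 00 00 00 00.
K' ⊕ ipad = da 36 36 36 36.
Inner input = da 36 36 36 36 ∥ 77 68 66 6a 75.
Inner hash: XOR da⊕36⊕36⊕36⊕36⊕77⊕68⊕66⊕6a⊕75 = bc.

bc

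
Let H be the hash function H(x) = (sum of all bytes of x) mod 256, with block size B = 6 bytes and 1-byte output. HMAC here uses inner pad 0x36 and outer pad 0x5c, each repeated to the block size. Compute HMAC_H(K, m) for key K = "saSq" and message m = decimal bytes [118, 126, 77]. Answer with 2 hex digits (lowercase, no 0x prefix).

55

Key "saSq" = 73 61 53 71 is 4 bytes ≤ B = 6; zero-pad to 6 bytes: K' = 73 61 53 71 00 00.
K' ⊕ ipad = 45 57 65 47 36 36.  K' ⊕ opad = 2f 3d 0f 2d 5c 5c.
Inner input = (K'⊕ipad) ∥ m = 45 57 65 47 36 36 ∥ 76 7e 4d.
Inner hash: sum = 69+87+101+71+54+54+118+126+77 = 757; mod 256 = 245 → f5.
Outer input = (K'⊕opad) ∥ inner = 2f 3d 0f 2d 5c 5c ∥ f5.
Outer hash (tag): sum = 47+61+15+45+92+92+245 = 597; mod 256 = 85 → 55.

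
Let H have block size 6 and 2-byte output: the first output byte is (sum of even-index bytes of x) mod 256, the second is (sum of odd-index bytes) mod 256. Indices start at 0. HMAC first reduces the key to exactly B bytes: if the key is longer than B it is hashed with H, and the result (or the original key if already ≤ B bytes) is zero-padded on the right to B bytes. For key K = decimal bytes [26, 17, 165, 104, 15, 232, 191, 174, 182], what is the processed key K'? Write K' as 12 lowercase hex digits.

430f00000000

|K| = 9 > B = 6, so first hash the key.
H(K): even-index sum = 579 mod 256 = 67; odd-index sum = 527 mod 256 = 15 → 43 0f.
Zero-pad H(K) = 43 0f to 6 bytes: K' = 43 0f 00 00 00 00.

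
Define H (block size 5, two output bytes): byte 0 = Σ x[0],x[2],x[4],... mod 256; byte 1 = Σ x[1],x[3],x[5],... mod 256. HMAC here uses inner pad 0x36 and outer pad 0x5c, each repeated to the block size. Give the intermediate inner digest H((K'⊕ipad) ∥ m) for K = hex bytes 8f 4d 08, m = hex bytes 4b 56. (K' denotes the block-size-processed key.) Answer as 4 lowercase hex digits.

Key hex bytes 8f 4d 08 is 3 bytes ≤ B = 5; zero-pad to 5 bytes: K' = 8f 4d 08 00 00.
K' ⊕ ipad = b9 7b 3e 36 36.
Inner input = b9 7b 3e 36 36 ∥ 4b 56.
Inner hash: even-index sum = 387 mod 256 = 131; odd-index sum = 252 mod 256 = 252 → 83 fc.

83fc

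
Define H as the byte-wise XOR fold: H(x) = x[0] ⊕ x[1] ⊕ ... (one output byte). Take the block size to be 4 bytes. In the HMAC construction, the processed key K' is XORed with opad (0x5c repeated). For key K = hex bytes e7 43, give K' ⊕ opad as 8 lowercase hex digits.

Key hex bytes e7 43 is 2 bytes ≤ B = 4; zero-pad to 4 bytes: K' = e7 43 00 00.
XOR each byte with 0x5c: e7⊕5c=bb, 43⊕5c=1f, 00⊕5c=5c, 00⊕5c=5c.

bb1f5c5c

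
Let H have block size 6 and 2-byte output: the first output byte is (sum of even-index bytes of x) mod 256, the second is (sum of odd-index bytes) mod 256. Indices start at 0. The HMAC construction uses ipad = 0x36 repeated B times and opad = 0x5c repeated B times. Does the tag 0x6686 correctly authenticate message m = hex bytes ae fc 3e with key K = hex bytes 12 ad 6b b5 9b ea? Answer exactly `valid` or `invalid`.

valid

Key hex bytes 12 ad 6b b5 9b ea is exactly B = 6 bytes: K' = 12 ad 6b b5 9b ea.
K' ⊕ ipad = 24 9b 5d 83 ad dc; K' ⊕ opad = 4e f1 37 e9 c7 b6.
Inner hash: even-index sum = 538 mod 256 = 26; odd-index sum = 758 mod 256 = 246 → 1a f6.
Outer hash (recomputed tag): even-index sum = 358 mod 256 = 102; odd-index sum = 902 mod 256 = 134 → 66 86.
Recomputed tag = 6686; claimed = 6686 → match.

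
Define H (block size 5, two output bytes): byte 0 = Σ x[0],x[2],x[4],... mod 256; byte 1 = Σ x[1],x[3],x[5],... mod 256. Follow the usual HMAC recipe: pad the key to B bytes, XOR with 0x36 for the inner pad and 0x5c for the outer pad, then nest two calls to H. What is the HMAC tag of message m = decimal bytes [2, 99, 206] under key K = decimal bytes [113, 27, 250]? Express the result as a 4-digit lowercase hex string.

Key decimal bytes [113, 27, 250] = 71 1b fa is 3 bytes ≤ B = 5; zero-pad to 5 bytes: K' = 71 1b fa 00 00.
K' ⊕ ipad = 47 2d cc 36 36.  K' ⊕ opad = 2d 47 a6 5c 5c.
Inner input = (K'⊕ipad) ∥ m = 47 2d cc 36 36 ∥ 02 63 ce.
Inner hash: even-index sum = 428 mod 256 = 172; odd-index sum = 307 mod 256 = 51 → ac 33.
Outer input = (K'⊕opad) ∥ inner = 2d 47 a6 5c 5c ∥ ac 33.
Outer hash (tag): even-index sum = 354 mod 256 = 98; odd-index sum = 335 mod 256 = 79 → 62 4f.

624f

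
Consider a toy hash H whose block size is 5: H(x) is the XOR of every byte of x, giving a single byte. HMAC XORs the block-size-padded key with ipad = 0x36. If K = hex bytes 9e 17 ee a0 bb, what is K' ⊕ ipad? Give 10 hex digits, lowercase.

a821d8968d

Key hex bytes 9e 17 ee a0 bb is exactly B = 5 bytes: K' = 9e 17 ee a0 bb.
XOR each byte with 0x36: 9e⊕36=a8, 17⊕36=21, ee⊕36=d8, a0⊕36=96, bb⊕36=8d.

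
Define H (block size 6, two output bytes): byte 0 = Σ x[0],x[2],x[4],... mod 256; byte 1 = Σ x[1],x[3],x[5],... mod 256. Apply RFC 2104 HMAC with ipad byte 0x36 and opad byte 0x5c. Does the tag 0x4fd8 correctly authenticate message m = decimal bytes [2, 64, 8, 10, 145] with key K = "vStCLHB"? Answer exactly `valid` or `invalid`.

invalid

Key "vStCLHB" = 76 53 74 43 4c 48 42 is 7 bytes > B = 6, so hash it first: H(key) = 78 de, then zero-pad to 6 bytes: K' = 78 de 00 00 00 00.
K' ⊕ ipad = 4e e8 36 36 36 36; K' ⊕ opad = 24 82 5c 5c 5c 5c.
Inner hash: even-index sum = 341 mod 256 = 85; odd-index sum = 414 mod 256 = 158 → 55 9e.
Outer hash (recomputed tag): even-index sum = 305 mod 256 = 49; odd-index sum = 472 mod 256 = 216 → 31 d8.
Recomputed tag = 31d8; claimed = 4fd8 → mismatch.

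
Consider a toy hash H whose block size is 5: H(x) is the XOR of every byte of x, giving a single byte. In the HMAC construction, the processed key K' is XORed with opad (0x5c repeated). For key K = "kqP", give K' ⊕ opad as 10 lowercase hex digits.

372d0c5c5c

Key "kqP" = 6b 71 50 is 3 bytes ≤ B = 5; zero-pad to 5 bytes: K' = 6b 71 50 00 00.
XOR each byte with 0x5c: 6b⊕5c=37, 71⊕5c=2d, 50⊕5c=0c, 00⊕5c=5c, 00⊕5c=5c.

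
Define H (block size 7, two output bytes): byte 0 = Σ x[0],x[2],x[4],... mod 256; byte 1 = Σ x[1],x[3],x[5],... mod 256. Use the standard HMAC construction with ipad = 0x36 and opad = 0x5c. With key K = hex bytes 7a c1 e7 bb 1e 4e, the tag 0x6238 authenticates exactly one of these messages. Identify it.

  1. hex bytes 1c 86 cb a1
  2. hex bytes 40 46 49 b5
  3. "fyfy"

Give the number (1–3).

Key hex bytes 7a c1 e7 bb 1e 4e is 6 bytes ≤ B = 7; zero-pad to 7 bytes: K' = 7a c1 e7 bb 1e 4e 00.
K' ⊕ ipad = 4c f7 d1 8d 28 78 36; K' ⊕ opad = 26 9d bb e7 42 12 5c.
m1: inner = H(4c f7 d1 8d 28 78 36 1c 86 cb a1) = a2 e3; tag = H(26 9d bb e7 42 12 5c a2 e3) = 6238 ← matches
m2: inner = H(4c f7 d1 8d 28 78 36 40 46 49 b5) = 76 85; tag = H(26 9d bb e7 42 12 5c 76 85) = 040c
m3: inner = H(4c f7 d1 8d 28 78 36 66 79 66 79) = 6d c8; tag = H(26 9d bb e7 42 12 5c 6d c8) = 4703

1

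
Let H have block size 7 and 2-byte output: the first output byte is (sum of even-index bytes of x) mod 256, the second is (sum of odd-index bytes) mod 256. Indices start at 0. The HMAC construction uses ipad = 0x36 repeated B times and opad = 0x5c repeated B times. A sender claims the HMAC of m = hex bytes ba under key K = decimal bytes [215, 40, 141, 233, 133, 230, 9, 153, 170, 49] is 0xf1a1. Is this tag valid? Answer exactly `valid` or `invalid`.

valid

Key decimal bytes [215, 40, 141, 233, 133, 230, 9, 153, 170, 49] = d7 28 8d e9 85 e6 09 99 aa 31 is 10 bytes > B = 7, so hash it first: H(key) = 9c c1, then zero-pad to 7 bytes: K' = 9c c1 00 00 00 00 00.
K' ⊕ ipad = aa f7 36 36 36 36 36; K' ⊕ opad = c0 9d 5c 5c 5c 5c 5c.
Inner hash: even-index sum = 332 mod 256 = 76; odd-index sum = 541 mod 256 = 29 → 4c 1d.
Outer hash (recomputed tag): even-index sum = 497 mod 256 = 241; odd-index sum = 417 mod 256 = 161 → f1 a1.
Recomputed tag = f1a1; claimed = f1a1 → match.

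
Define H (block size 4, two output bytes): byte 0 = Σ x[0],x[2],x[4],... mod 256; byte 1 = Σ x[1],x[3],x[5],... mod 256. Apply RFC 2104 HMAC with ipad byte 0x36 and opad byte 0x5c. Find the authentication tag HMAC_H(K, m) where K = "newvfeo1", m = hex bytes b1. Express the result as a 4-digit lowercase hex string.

Key "newvfeo1" = 6e 65 77 76 66 65 6f 31 is 8 bytes > B = 4, so hash it first: H(key) = ba 71, then zero-pad to 4 bytes: K' = ba 71 00 00.
K' ⊕ ipad = 8c 47 36 36.  K' ⊕ opad = e6 2d 5c 5c.
Inner input = (K'⊕ipad) ∥ m = 8c 47 36 36 ∥ b1.
Inner hash: even-index sum = 371 mod 256 = 115; odd-index sum = 125 mod 256 = 125 → 73 7d.
Outer input = (K'⊕opad) ∥ inner = e6 2d 5c 5c ∥ 73 7d.
Outer hash (tag): even-index sum = 437 mod 256 = 181; odd-index sum = 262 mod 256 = 6 → b5 06.

b506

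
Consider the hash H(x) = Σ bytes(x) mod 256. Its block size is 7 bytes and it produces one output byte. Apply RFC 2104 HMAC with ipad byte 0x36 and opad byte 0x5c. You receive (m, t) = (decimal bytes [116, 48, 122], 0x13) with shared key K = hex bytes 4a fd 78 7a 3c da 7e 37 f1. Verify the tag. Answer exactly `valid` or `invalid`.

invalid

Key hex bytes 4a fd 78 7a 3c da 7e 37 f1 is 9 bytes > B = 7, so hash it first: H(key) = f5, then zero-pad to 7 bytes: K' = f5 00 00 00 00 00 00.
K' ⊕ ipad = c3 36 36 36 36 36 36; K' ⊕ opad = a9 5c 5c 5c 5c 5c 5c.
Inner hash: sum = 195+54+54+54+54+54+54+116+48+122 = 805; mod 256 = 37 → 25.
Outer hash (recomputed tag): sum = 169+92+92+92+92+92+92+37 = 758; mod 256 = 246 → f6.
Recomputed tag = f6; claimed = 13 → mismatch.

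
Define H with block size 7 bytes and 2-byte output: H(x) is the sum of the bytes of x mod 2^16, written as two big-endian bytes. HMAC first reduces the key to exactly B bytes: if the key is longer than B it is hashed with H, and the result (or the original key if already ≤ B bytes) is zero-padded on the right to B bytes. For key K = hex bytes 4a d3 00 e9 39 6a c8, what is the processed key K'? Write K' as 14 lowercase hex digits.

Key hex bytes 4a d3 00 e9 39 6a c8 is exactly B = 7 bytes: K' = 4a d3 00 e9 39 6a c8.

4ad300e9396ac8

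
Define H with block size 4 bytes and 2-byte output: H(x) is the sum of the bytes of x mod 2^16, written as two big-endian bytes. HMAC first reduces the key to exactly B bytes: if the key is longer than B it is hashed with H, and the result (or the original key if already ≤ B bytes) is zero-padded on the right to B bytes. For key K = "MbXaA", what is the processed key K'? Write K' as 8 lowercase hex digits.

01a90000

|K| = 5 > B = 4, so first hash the key.
H(K): sum = 77+98+88+97+65 = 425 → 01 a9.
Zero-pad H(K) = 01 a9 to 4 bytes: K' = 01 a9 00 00.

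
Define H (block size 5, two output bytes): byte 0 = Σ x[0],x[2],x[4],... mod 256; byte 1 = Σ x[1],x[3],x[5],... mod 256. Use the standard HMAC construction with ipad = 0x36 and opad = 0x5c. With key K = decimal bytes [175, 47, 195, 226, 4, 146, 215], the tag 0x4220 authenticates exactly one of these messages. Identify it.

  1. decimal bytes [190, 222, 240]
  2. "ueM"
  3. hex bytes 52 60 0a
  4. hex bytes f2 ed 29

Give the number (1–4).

Key decimal bytes [175, 47, 195, 226, 4, 146, 215] = af 2f c3 e2 04 92 d7 is 7 bytes > B = 5, so hash it first: H(key) = 4d a3, then zero-pad to 5 bytes: K' = 4d a3 00 00 00.
K' ⊕ ipad = 7b 95 36 36 36; K' ⊕ opad = 11 ff 5c 5c 5c.
m1: inner = H(7b 95 36 36 36 be de f0) = c5 79; tag = H(11 ff 5c 5c 5c c5 79) = 4220 ← matches
m2: inner = H(7b 95 36 36 36 75 65 4d) = 4c 8d; tag = H(11 ff 5c 5c 5c 4c 8d) = 56a7
m3: inner = H(7b 95 36 36 36 52 60 0a) = 47 27; tag = H(11 ff 5c 5c 5c 47 27) = f0a2
m4: inner = H(7b 95 36 36 36 f2 ed 29) = d4 e6; tag = H(11 ff 5c 5c 5c d4 e6) = af2f

1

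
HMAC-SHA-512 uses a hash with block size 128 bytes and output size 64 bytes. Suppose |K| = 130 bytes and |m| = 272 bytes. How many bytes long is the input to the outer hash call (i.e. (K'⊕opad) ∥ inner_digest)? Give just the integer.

Key is 130 > 128 bytes, so it is hashed to 64 bytes then zero-padded to 128: |K'| = 128.
Outer input = (K'⊕opad) ∥ H(inner) → 128 + 64 = 192 bytes.

192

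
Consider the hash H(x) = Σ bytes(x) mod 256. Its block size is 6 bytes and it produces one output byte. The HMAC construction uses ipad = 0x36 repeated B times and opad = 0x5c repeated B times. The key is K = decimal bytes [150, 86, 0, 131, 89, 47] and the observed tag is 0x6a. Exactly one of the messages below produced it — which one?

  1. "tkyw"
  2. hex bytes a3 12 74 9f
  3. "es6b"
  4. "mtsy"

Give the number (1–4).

Key decimal bytes [150, 86, 0, 131, 89, 47] = 96 56 00 83 59 2f is exactly B = 6 bytes: K' = 96 56 00 83 59 2f.
K' ⊕ ipad = a0 60 36 b5 6f 19; K' ⊕ opad = ca 0a 5c df 05 73.
m1: inner = H(a0 60 36 b5 6f 19 74 6b 79 77) = 42; tag = H(ca 0a 5c df 05 73 42) = c9
m2: inner = H(a0 60 36 b5 6f 19 a3 12 74 9f) = 3b; tag = H(ca 0a 5c df 05 73 3b) = c2
m3: inner = H(a0 60 36 b5 6f 19 65 73 36 62) = e3; tag = H(ca 0a 5c df 05 73 e3) = 6a ← matches
m4: inner = H(a0 60 36 b5 6f 19 6d 74 73 79) = 40; tag = H(ca 0a 5c df 05 73 40) = c7

3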